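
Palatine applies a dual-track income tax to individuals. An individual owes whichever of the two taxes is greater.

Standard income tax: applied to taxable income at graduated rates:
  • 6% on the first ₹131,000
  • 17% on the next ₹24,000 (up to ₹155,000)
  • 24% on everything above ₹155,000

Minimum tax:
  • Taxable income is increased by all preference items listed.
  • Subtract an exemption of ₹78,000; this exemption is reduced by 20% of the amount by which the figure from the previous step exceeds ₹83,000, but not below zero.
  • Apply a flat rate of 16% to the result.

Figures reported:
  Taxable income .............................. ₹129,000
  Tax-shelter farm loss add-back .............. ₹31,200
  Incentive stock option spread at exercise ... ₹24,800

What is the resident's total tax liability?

₹20,384

Minimum tax:
  Adjusted income: ₹129,000 + ₹31,200 + ₹24,800 = ₹185,000
  Exemption: ₹78,000 − 20% × (₹185,000 − ₹83,000) = ₹78,000 − ₹20,400 = ₹57,600
  Base: ₹185,000 − ₹57,600 = ₹127,400
  ₹127,400 × 16% = ₹20,384

Standard income tax:
  ₹129,000 × 6% = ₹7,740

₹20,384 > ₹7,740, so the minimum tax is the binding amount.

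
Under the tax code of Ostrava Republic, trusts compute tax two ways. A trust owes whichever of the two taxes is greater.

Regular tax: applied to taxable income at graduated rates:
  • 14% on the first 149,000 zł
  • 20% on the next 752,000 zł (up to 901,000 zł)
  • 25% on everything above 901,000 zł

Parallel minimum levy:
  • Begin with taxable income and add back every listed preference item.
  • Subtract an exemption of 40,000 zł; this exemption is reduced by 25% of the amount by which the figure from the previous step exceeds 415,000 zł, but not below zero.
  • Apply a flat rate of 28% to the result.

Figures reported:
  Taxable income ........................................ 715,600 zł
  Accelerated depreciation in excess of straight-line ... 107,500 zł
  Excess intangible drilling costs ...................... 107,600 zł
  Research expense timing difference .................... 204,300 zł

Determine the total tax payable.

Regular tax:
  149,000 zł × 14% = 20,860 zł
  566,600 zł × 20% = 113,320 zł
  → 134,180 zł

Parallel minimum levy:
  Adjusted income: 715,600 zł + 107,500 zł + 107,600 zł + 204,300 zł = 1,135,000 zł
  Exemption: 25% × (1,135,000 zł − 415,000 zł) = 180,000 zł ≥ 40,000 zł, so the exemption is fully phased out
  Base: 1,135,000 zł − 0 zł = 1,135,000 zł
  1,135,000 zł × 28% = 317,800 zł

317,800 zł > 134,180 zł, so the parallel minimum levy is the binding amount.

317,800 zł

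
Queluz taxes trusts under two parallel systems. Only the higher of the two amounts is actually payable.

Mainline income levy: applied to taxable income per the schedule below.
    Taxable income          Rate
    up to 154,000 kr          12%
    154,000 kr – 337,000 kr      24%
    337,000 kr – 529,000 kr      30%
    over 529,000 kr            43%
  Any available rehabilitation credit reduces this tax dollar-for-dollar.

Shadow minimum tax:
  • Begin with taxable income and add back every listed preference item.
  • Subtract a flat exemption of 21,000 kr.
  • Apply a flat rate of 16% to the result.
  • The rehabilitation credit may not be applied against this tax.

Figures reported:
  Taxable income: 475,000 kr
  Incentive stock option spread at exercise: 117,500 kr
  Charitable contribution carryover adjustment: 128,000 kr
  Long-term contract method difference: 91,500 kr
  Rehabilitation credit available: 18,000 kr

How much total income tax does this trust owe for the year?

126,560 kr

Mainline income levy:
  154,000 kr × 12% = 18,480 kr
  183,000 kr × 24% = 43,920 kr
  138,000 kr × 30% = 41,400 kr
  → 103,800 kr
  Less rehabilitation credit 18,000 kr → 85,800 kr

Shadow minimum tax:
  Adjusted income: 475,000 kr + 117,500 kr + 128,000 kr + 91,500 kr = 812,000 kr
  Less exemption 21,000 kr → base 791,000 kr
  791,000 kr × 16% = 126,560 kr

126,560 kr > 85,800 kr, so the shadow minimum tax is the binding amount.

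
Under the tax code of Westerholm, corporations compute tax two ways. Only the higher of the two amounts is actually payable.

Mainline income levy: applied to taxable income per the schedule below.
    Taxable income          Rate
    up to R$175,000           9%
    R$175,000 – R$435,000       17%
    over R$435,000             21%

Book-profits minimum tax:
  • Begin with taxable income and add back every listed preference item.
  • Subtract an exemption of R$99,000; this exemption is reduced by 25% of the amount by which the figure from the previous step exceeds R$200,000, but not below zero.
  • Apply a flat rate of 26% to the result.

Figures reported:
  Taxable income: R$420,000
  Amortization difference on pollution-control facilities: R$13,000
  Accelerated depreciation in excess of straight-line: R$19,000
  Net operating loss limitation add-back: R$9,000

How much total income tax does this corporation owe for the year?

Book-profits minimum tax:
  Adjusted income: R$420,000 + R$13,000 + R$19,000 + R$9,000 = R$461,000
  Exemption: R$99,000 − 25% × (R$461,000 − R$200,000) = R$99,000 − R$65,250 = R$33,750
  Base: R$461,000 − R$33,750 = R$427,250
  R$427,250 × 26% = R$111,085

Mainline income levy:
  R$175,000 × 9% = R$15,750
  R$245,000 × 17% = R$41,650
  → R$57,400

R$111,085 > R$57,400, so the book-profits minimum tax is the binding amount.

R$111,085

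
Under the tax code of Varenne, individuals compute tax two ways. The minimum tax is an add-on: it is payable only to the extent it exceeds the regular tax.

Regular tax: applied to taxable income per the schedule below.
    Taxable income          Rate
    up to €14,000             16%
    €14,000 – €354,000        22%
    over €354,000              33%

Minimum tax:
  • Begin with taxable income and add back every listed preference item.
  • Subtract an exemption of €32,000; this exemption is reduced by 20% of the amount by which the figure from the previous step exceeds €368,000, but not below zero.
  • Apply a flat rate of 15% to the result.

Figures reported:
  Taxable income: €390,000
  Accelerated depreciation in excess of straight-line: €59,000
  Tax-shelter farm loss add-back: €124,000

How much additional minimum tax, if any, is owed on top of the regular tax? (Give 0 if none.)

Regular tax:
  €14,000 × 16% = €2,240
  €340,000 × 22% = €74,800
  €36,000 × 33% = €11,880
  → €88,920

Minimum tax:
  Adjusted income: €390,000 + €59,000 + €124,000 = €573,000
  Exemption: 20% × (€573,000 − €368,000) = €41,000 ≥ €32,000, so the exemption is fully phased out
  Base: €573,000 − €0 = €573,000
  €573,000 × 15% = €85,950

€85,950 ≤ €88,920, so no add-on is due.

€0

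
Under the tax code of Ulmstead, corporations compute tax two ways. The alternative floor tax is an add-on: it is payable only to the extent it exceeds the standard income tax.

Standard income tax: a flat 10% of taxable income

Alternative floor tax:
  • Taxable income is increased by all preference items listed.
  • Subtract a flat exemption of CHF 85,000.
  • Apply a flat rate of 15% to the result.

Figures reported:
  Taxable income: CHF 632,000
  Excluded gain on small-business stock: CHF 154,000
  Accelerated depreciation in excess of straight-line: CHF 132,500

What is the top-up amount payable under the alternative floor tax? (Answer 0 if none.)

CHF 61,825

Standard income tax:
  CHF 632,000 × 10% = CHF 63,200

Alternative floor tax:
  Adjusted income: CHF 632,000 + CHF 154,000 + CHF 132,500 = CHF 918,500
  Less exemption CHF 85,000 → base CHF 833,500
  CHF 833,500 × 15% = CHF 125,025

Excess of alternative floor tax over standard income tax: CHF 125,025 − CHF 63,200 = CHF 61,825.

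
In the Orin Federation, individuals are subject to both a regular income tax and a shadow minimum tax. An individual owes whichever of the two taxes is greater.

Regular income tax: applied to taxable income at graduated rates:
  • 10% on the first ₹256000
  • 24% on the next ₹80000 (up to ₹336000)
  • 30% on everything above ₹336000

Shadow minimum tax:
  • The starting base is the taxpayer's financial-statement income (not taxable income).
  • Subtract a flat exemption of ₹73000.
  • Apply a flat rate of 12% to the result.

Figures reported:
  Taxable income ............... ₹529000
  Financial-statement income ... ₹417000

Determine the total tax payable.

₹102700

Regular income tax:
  ₹256000 × 10% = ₹25600
  ₹80000 × 24% = ₹19200
  ₹193000 × 30% = ₹57900
  → ₹102700

Shadow minimum tax:
  Base (financial-statement income): ₹417000
  Less exemption ₹73000 → base ₹344000
  ₹344000 × 12% = ₹41280

₹102700 > ₹41280, so the regular income tax governs.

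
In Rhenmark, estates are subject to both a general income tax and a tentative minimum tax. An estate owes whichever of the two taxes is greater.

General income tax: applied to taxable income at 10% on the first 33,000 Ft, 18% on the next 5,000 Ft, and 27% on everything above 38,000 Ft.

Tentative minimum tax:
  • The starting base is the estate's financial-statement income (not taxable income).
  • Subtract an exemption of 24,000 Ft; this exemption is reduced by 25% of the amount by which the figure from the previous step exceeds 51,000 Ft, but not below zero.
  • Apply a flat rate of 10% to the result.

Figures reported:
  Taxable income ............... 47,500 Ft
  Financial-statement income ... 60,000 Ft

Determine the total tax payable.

Tentative minimum tax:
  Base (financial-statement income): 60,000 Ft
  Exemption: 24,000 Ft − 25% × (60,000 Ft − 51,000 Ft) = 24,000 Ft − 2,250 Ft = 21,750 Ft
  Base: 60,000 Ft − 21,750 Ft = 38,250 Ft
  38,250 Ft × 10% = 3,825 Ft

General income tax:
  33,000 Ft × 10% = 3,300 Ft
  5,000 Ft × 18% = 900 Ft
  9,500 Ft × 27% = 2,565 Ft
  → 6,765 Ft

6,765 Ft > 3,825 Ft, so the general income tax governs.

6,765 Ft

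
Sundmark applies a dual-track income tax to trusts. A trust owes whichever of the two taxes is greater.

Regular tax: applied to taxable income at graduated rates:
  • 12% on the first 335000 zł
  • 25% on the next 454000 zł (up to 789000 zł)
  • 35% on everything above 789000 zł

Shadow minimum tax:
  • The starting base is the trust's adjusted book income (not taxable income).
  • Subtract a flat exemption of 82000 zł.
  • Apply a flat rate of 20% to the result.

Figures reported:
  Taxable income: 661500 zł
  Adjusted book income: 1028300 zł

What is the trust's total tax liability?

Shadow minimum tax:
  Base (adjusted book income): 1028300 zł
  Less exemption 82000 zł → base 946300 zł
  946300 zł × 20% = 189260 zł

Regular tax:
  335000 zł × 12% = 40200 zł
  326500 zł × 25% = 81625 zł
  → 121825 zł

189260 zł > 121825 zł, so the shadow minimum tax is the binding amount.

189260 zł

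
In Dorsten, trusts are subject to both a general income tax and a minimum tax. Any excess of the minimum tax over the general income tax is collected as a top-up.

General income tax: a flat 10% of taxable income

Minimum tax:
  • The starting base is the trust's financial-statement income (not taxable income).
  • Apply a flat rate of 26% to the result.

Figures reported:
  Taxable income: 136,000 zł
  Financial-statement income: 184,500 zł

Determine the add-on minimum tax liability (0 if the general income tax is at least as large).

34,370 zł

General income tax:
  136,000 zł × 10% = 13,600 zł

Minimum tax:
  Base (financial-statement income): 184,500 zł
  184,500 zł × 26% = 47,970 zł

Excess of minimum tax over general income tax: 47,970 zł − 13,600 zł = 34,370 zł.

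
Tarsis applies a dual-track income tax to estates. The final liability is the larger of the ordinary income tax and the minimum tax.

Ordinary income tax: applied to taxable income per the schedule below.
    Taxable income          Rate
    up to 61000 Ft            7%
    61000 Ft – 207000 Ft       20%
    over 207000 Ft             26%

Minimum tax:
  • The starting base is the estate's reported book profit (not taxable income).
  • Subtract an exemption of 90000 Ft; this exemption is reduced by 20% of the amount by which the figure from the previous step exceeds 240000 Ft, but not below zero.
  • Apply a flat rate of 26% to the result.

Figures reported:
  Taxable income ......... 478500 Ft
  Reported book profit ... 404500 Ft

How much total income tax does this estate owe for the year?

104060 Ft

Minimum tax:
  Base (reported book profit): 404500 Ft
  Exemption: 90000 Ft − 20% × (404500 Ft − 240000 Ft) = 90000 Ft − 32900 Ft = 57100 Ft
  Base: 404500 Ft − 57100 Ft = 347400 Ft
  347400 Ft × 26% = 90324 Ft

Ordinary income tax:
  61000 Ft × 7% = 4270 Ft
  146000 Ft × 20% = 29200 Ft
  271500 Ft × 26% = 70590 Ft
  → 104060 Ft

104060 Ft > 90324 Ft, so the ordinary income tax governs.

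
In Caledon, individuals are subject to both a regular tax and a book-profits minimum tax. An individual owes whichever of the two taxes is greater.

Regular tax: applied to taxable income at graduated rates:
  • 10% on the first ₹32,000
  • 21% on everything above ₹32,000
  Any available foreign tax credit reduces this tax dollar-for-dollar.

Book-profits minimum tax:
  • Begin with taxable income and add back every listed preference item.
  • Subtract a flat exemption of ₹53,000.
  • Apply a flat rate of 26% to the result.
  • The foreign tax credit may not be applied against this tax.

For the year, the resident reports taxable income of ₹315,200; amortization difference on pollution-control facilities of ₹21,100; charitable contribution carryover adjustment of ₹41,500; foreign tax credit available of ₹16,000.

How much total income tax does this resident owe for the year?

Book-profits minimum tax:
  Adjusted income: ₹315,200 + ₹21,100 + ₹41,500 = ₹377,800
  Less exemption ₹53,000 → base ₹324,800
  ₹324,800 × 26% = ₹84,448

Regular tax:
  ₹32,000 × 10% = ₹3,200
  ₹283,200 × 21% = ₹59,472
  → ₹62,672
  Less foreign tax credit ₹16,000 → ₹46,672

₹84,448 > ₹46,672, so the book-profits minimum tax is the binding amount.

₹84,448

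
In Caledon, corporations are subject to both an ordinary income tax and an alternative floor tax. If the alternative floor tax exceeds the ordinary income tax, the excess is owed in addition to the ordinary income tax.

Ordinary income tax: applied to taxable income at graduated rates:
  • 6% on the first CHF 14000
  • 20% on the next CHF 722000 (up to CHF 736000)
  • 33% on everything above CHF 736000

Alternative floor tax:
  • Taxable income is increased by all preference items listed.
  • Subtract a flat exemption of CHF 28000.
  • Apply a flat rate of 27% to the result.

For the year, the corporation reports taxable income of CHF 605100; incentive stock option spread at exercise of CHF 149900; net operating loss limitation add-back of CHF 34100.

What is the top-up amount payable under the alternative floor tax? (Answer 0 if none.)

CHF 86437

Ordinary income tax:
  CHF 14000 × 6% = CHF 840
  CHF 591100 × 20% = CHF 118220
  → CHF 119060

Alternative floor tax:
  Adjusted income: CHF 605100 + CHF 149900 + CHF 34100 = CHF 789100
  Less exemption CHF 28000 → base CHF 761100
  CHF 761100 × 27% = CHF 205497

Excess of alternative floor tax over ordinary income tax: CHF 205497 − CHF 119060 = CHF 86437.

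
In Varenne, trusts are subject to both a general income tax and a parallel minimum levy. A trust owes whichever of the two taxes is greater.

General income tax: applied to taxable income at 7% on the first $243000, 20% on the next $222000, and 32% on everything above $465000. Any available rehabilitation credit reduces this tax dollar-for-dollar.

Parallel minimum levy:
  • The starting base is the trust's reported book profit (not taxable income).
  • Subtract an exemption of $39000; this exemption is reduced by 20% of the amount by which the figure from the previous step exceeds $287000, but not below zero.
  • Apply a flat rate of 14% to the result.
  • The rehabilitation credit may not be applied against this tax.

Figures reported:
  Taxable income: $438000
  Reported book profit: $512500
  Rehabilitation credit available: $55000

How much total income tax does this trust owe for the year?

Parallel minimum levy:
  Base (reported book profit): $512500
  Exemption: 20% × ($512500 − $287000) = $45100 ≥ $39000, so the exemption is fully phased out
  Base: $512500 − $0 = $512500
  $512500 × 14% = $71750

General income tax:
  $243000 × 7% = $17010
  $195000 × 20% = $39000
  → $56010
  Less rehabilitation credit $55000 → $1010

$71750 > $1010, so the parallel minimum levy is the binding amount.

$71750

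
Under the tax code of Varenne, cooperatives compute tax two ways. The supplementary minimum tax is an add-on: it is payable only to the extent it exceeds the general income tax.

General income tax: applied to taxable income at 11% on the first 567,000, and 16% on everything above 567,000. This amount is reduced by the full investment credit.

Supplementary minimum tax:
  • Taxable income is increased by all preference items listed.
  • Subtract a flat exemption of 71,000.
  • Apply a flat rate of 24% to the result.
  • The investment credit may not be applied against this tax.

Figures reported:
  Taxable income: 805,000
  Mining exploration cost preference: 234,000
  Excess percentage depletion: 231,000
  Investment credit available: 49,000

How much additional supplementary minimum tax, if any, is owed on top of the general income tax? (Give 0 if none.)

236,310

Supplementary minimum tax:
  Adjusted income: 805,000 + 234,000 + 231,000 = 1,270,000
  Less exemption 71,000 → base 1,199,000
  1,199,000 × 24% = 287,760

General income tax:
  567,000 × 11% = 62,370
  238,000 × 16% = 38,080
  → 100,450
  Less investment credit 49,000 → 51,450

Excess of supplementary minimum tax over general income tax: 287,760 − 51,450 = 236,310.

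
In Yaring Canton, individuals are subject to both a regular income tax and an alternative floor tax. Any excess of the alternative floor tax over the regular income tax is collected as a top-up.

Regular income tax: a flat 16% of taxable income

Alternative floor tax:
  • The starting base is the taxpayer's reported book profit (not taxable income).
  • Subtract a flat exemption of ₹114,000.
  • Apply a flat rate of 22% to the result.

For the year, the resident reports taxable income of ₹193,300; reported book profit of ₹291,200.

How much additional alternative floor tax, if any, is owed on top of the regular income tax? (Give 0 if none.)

₹8,056

Regular income tax:
  ₹193,300 × 16% = ₹30,928

Alternative floor tax:
  Base (reported book profit): ₹291,200
  Less exemption ₹114,000 → base ₹177,200
  ₹177,200 × 22% = ₹38,984

Excess of alternative floor tax over regular income tax: ₹38,984 − ₹30,928 = ₹8,056.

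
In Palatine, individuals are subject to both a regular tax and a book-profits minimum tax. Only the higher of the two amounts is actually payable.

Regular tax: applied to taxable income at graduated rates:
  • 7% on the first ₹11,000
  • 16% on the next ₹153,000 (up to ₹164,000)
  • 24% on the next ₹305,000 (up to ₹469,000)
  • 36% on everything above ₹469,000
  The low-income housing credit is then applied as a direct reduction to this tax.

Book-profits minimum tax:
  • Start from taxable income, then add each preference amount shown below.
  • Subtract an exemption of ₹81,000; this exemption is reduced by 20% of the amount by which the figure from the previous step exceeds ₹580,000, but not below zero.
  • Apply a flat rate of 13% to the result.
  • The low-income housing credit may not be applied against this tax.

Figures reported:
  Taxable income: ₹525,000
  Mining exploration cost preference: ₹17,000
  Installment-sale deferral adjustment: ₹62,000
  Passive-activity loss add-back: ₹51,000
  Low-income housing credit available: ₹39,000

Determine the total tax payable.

Book-profits minimum tax:
  Adjusted income: ₹525,000 + ₹17,000 + ₹62,000 + ₹51,000 = ₹655,000
  Exemption: ₹81,000 − 20% × (₹655,000 − ₹580,000) = ₹81,000 − ₹15,000 = ₹66,000
  Base: ₹655,000 − ₹66,000 = ₹589,000
  ₹589,000 × 13% = ₹76,570

Regular tax:
  ₹11,000 × 7% = ₹770
  ₹153,000 × 16% = ₹24,480
  ₹305,000 × 24% = ₹73,200
  ₹56,000 × 36% = ₹20,160
  → ₹118,610
  Less low-income housing credit ₹39,000 → ₹79,610

₹79,610 > ₹76,570, so the regular tax governs.

₹79,610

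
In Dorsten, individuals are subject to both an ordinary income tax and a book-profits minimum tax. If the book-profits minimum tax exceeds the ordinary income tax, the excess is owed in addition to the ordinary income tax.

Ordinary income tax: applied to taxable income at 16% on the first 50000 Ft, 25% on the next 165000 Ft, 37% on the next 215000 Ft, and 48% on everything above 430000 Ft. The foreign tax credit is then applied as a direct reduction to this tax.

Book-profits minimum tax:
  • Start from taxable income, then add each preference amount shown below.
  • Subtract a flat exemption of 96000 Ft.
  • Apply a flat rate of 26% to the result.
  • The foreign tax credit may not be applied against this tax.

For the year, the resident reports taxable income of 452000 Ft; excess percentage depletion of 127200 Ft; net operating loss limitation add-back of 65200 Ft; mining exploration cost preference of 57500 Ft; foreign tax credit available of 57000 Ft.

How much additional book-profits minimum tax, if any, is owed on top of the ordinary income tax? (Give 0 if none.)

Book-profits minimum tax:
  Adjusted income: 452000 Ft + 127200 Ft + 65200 Ft + 57500 Ft = 701900 Ft
  Less exemption 96000 Ft → base 605900 Ft
  605900 Ft × 26% = 157534 Ft

Ordinary income tax:
  50000 Ft × 16% = 8000 Ft
  165000 Ft × 25% = 41250 Ft
  215000 Ft × 37% = 79550 Ft
  22000 Ft × 48% = 10560 Ft
  → 139360 Ft
  Less foreign tax credit 57000 Ft → 82360 Ft

Excess of book-profits minimum tax over ordinary income tax: 157534 Ft − 82360 Ft = 75174 Ft.

75174 Ft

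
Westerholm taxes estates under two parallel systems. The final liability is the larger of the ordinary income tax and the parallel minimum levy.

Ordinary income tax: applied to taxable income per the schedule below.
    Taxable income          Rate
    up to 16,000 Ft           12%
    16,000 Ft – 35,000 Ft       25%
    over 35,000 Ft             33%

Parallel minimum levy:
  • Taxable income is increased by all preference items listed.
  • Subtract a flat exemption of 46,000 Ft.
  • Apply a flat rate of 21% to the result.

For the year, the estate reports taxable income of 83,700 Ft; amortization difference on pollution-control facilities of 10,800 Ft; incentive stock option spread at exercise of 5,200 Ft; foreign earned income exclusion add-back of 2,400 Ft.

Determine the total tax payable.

22,741 Ft

Parallel minimum levy:
  Adjusted income: 83,700 Ft + 10,800 Ft + 5,200 Ft + 2,400 Ft = 102,100 Ft
  Less exemption 46,000 Ft → base 56,100 Ft
  56,100 Ft × 21% = 11,781 Ft

Ordinary income tax:
  16,000 Ft × 12% = 1,920 Ft
  19,000 Ft × 25% = 4,750 Ft
  48,700 Ft × 33% = 16,071 Ft
  → 22,741 Ft

22,741 Ft > 11,781 Ft, so the ordinary income tax governs.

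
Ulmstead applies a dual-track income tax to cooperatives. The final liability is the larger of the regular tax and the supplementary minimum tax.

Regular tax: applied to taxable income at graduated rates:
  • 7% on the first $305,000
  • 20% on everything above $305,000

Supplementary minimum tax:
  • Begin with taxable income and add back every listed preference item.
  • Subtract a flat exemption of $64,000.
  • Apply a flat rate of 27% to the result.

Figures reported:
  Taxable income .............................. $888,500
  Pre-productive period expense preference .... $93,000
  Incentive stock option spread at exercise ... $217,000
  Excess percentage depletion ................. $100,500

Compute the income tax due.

Supplementary minimum tax:
  Adjusted income: $888,500 + $93,000 + $217,000 + $100,500 = $1,299,000
  Less exemption $64,000 → base $1,235,000
  $1,235,000 × 27% = $333,450

Regular tax:
  $305,000 × 7% = $21,350
  $583,500 × 20% = $116,700
  → $138,050

$333,450 > $138,050, so the supplementary minimum tax is the binding amount.

$333,450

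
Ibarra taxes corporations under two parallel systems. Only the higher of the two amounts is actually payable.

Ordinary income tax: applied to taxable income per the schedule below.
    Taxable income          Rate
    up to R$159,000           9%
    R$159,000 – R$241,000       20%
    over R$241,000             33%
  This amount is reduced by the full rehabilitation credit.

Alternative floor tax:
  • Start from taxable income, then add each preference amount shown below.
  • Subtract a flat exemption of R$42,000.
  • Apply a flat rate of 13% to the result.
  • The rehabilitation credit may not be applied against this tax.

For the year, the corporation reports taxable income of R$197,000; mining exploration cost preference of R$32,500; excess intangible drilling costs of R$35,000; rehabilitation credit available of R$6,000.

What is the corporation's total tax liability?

R$28,925

Ordinary income tax:
  R$159,000 × 9% = R$14,310
  R$38,000 × 20% = R$7,600
  → R$21,910
  Less rehabilitation credit R$6,000 → R$15,910

Alternative floor tax:
  Adjusted income: R$197,000 + R$32,500 + R$35,000 = R$264,500
  Less exemption R$42,000 → base R$222,500
  R$222,500 × 13% = R$28,925

R$28,925 > R$15,910, so the alternative floor tax is the binding amount.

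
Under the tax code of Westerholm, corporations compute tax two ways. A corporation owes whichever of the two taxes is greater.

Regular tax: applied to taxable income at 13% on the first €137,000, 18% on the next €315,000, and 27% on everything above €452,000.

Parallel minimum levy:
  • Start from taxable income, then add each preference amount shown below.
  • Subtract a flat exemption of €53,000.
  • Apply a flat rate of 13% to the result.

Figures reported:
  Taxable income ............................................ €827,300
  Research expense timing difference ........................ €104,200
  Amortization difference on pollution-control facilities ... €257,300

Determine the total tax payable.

€175,841

Parallel minimum levy:
  Adjusted income: €827,300 + €104,200 + €257,300 = €1,188,800
  Less exemption €53,000 → base €1,135,800
  €1,135,800 × 13% = €147,654

Regular tax:
  €137,000 × 13% = €17,810
  €315,000 × 18% = €56,700
  €375,300 × 27% = €101,331
  → €175,841

€175,841 > €147,654, so the regular tax governs.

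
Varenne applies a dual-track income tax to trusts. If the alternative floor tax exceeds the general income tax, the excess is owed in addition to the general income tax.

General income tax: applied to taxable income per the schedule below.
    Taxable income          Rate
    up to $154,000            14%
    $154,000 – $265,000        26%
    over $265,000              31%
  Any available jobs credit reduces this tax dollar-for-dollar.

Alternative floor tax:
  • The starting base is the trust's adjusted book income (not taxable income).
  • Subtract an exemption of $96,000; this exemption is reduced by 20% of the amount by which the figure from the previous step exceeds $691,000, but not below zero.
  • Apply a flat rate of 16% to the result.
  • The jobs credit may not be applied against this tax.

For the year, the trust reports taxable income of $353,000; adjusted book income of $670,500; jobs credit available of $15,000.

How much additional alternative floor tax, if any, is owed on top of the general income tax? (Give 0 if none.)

Alternative floor tax:
  Base (adjusted book income): $670,500
  Exemption: $670,500 ≤ $691,000, so full $96,000 applies
  Base: $670,500 − $96,000 = $574,500
  $574,500 × 16% = $91,920

General income tax:
  $154,000 × 14% = $21,560
  $111,000 × 26% = $28,860
  $88,000 × 31% = $27,280
  → $77,700
  Less jobs credit $15,000 → $62,700

Excess of alternative floor tax over general income tax: $91,920 − $62,700 = $29,220.

$29,220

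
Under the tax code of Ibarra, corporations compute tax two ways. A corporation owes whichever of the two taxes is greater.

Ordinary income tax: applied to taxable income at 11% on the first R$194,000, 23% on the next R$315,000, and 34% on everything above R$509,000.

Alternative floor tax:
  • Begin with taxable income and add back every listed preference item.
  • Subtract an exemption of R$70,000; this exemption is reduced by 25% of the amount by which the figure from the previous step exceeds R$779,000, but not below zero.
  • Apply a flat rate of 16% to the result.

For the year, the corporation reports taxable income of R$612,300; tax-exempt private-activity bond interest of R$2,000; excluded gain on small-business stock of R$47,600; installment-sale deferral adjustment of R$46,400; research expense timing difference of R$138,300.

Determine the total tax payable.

R$128,912

Ordinary income tax:
  R$194,000 × 11% = R$21,340
  R$315,000 × 23% = R$72,450
  R$103,300 × 34% = R$35,122
  → R$128,912

Alternative floor tax:
  Adjusted income: R$612,300 + R$2,000 + R$47,600 + R$46,400 + R$138,300 = R$846,600
  Exemption: R$70,000 − 25% × (R$846,600 − R$779,000) = R$70,000 − R$16,900 = R$53,100
  Base: R$846,600 − R$53,100 = R$793,500
  R$793,500 × 16% = R$126,960

R$128,912 > R$126,960, so the ordinary income tax governs.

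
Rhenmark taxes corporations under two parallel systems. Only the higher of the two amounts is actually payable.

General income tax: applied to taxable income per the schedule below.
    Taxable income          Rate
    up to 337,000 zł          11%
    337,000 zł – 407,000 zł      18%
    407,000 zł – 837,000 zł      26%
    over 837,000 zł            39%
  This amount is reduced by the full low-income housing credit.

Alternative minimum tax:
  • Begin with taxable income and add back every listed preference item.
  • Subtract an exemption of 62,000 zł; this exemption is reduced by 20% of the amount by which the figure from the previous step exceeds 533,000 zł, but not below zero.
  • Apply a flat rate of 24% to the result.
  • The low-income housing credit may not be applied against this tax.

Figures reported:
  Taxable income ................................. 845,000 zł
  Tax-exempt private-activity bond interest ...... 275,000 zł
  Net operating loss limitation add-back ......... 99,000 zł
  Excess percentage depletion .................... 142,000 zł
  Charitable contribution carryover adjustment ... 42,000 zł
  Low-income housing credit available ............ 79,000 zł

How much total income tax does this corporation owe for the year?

General income tax:
  337,000 zł × 11% = 37,070 zł
  70,000 zł × 18% = 12,600 zł
  430,000 zł × 26% = 111,800 zł
  8,000 zł × 39% = 3,120 zł
  → 164,590 zł
  Less low-income housing credit 79,000 zł → 85,590 zł

Alternative minimum tax:
  Adjusted income: 845,000 zł + 275,000 zł + 99,000 zł + 142,000 zł + 42,000 zł = 1,403,000 zł
  Exemption: 20% × (1,403,000 zł − 533,000 zł) = 174,000 zł ≥ 62,000 zł, so the exemption is fully phased out
  Base: 1,403,000 zł − 0 zł = 1,403,000 zł
  1,403,000 zł × 24% = 336,720 zł

336,720 zł > 85,590 zł, so the alternative minimum tax is the binding amount.

336,720 zł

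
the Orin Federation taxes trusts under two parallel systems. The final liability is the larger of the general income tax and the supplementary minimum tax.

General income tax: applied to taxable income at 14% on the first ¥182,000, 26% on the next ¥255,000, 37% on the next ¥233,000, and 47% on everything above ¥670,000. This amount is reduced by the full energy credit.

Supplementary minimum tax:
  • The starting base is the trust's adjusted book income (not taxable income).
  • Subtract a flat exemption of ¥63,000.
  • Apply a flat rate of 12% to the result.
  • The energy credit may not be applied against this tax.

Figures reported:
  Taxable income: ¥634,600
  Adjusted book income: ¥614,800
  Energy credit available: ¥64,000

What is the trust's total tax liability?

General income tax:
  ¥182,000 × 14% = ¥25,480
  ¥255,000 × 26% = ¥66,300
  ¥197,600 × 37% = ¥73,112
  → ¥164,892
  Less energy credit ¥64,000 → ¥100,892

Supplementary minimum tax:
  Base (adjusted book income): ¥614,800
  Less exemption ¥63,000 → base ¥551,800
  ¥551,800 × 12% = ¥66,216

¥100,892 > ¥66,216, so the general income tax governs.

¥100,892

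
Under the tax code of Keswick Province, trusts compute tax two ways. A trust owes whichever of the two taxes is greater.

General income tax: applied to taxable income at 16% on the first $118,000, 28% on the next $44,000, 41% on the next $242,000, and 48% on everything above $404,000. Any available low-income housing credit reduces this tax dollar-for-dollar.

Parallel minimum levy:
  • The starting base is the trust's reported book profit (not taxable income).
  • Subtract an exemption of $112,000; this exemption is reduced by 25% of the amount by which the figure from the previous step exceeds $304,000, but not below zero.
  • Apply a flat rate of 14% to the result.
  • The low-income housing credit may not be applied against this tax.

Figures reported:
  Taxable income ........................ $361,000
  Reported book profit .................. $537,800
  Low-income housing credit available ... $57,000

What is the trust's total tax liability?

Parallel minimum levy:
  Base (reported book profit): $537,800
  Exemption: $112,000 − 25% × ($537,800 − $304,000) = $112,000 − $58,450 = $53,550
  Base: $537,800 − $53,550 = $484,250
  $484,250 × 14% = $67,795

General income tax:
  $118,000 × 16% = $18,880
  $44,000 × 28% = $12,320
  $199,000 × 41% = $81,590
  → $112,790
  Less low-income housing credit $57,000 → $55,790

$67,795 > $55,790, so the parallel minimum levy is the binding amount.

$67,795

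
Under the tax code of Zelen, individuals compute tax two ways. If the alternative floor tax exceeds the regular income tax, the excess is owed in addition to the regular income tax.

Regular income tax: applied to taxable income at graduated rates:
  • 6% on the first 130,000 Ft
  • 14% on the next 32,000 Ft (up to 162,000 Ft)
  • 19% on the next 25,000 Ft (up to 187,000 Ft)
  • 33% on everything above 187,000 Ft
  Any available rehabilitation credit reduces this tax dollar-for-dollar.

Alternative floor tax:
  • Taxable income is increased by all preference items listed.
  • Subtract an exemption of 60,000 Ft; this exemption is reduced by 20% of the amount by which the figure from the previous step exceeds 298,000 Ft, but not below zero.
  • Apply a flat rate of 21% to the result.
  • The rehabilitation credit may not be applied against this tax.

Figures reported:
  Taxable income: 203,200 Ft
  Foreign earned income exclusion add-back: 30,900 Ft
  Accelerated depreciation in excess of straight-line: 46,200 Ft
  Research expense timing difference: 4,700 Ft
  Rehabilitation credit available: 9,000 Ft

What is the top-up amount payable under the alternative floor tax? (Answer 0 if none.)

33,874 Ft

Regular income tax:
  130,000 Ft × 6% = 7,800 Ft
  32,000 Ft × 14% = 4,480 Ft
  25,000 Ft × 19% = 4,750 Ft
  16,200 Ft × 33% = 5,346 Ft
  → 22,376 Ft
  Less rehabilitation credit 9,000 Ft → 13,376 Ft

Alternative floor tax:
  Adjusted income: 203,200 Ft + 30,900 Ft + 46,200 Ft + 4,700 Ft = 285,000 Ft
  Exemption: 285,000 Ft ≤ 298,000 Ft, so full 60,000 Ft applies
  Base: 285,000 Ft − 60,000 Ft = 225,000 Ft
  225,000 Ft × 21% = 47,250 Ft

Excess of alternative floor tax over regular income tax: 47,250 Ft − 13,376 Ft = 33,874 Ft.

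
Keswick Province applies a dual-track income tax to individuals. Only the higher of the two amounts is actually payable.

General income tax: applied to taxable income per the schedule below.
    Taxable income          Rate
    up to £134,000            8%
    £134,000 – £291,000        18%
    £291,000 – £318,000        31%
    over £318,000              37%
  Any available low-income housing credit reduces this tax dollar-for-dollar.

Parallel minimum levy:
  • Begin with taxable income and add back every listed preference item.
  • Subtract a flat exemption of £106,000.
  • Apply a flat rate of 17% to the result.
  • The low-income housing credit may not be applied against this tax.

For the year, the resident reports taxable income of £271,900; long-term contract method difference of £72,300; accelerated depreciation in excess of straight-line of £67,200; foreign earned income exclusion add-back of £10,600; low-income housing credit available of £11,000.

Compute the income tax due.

Parallel minimum levy:
  Adjusted income: £271,900 + £72,300 + £67,200 + £10,600 = £422,000
  Less exemption £106,000 → base £316,000
  £316,000 × 17% = £53,720

General income tax:
  £134,000 × 8% = £10,720
  £137,900 × 18% = £24,822
  → £35,542
  Less low-income housing credit £11,000 → £24,542

£53,720 > £24,542, so the parallel minimum levy is the binding amount.

£53,720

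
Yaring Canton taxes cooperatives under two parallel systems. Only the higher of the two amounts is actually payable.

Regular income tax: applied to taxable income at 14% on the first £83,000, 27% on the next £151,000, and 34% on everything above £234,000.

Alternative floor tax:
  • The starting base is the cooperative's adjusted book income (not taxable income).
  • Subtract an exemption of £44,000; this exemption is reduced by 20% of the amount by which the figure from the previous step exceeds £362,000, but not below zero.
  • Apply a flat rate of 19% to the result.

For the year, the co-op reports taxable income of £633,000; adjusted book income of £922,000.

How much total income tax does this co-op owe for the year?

Regular income tax:
  £83,000 × 14% = £11,620
  £151,000 × 27% = £40,770
  £399,000 × 34% = £135,660
  → £188,050

Alternative floor tax:
  Base (adjusted book income): £922,000
  Exemption: 20% × (£922,000 − £362,000) = £112,000 ≥ £44,000, so the exemption is fully phased out
  Base: £922,000 − £0 = £922,000
  £922,000 × 19% = £175,180

£188,050 > £175,180, so the regular income tax governs.

£188,050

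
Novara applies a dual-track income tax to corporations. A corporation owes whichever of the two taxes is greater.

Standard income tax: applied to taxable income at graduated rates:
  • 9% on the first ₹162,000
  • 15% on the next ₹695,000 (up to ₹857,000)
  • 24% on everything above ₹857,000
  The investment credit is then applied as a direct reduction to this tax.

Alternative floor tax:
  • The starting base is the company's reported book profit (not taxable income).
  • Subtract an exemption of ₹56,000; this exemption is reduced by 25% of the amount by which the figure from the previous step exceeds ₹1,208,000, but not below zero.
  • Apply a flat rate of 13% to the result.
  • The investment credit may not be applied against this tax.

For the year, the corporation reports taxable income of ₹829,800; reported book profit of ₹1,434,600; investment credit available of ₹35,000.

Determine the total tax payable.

Standard income tax:
  ₹162,000 × 9% = ₹14,580
  ₹667,800 × 15% = ₹100,170
  → ₹114,750
  Less investment credit ₹35,000 → ₹79,750

Alternative floor tax:
  Base (reported book profit): ₹1,434,600
  Exemption: 25% × (₹1,434,600 − ₹1,208,000) = ₹56,650 ≥ ₹56,000, so the exemption is fully phased out
  Base: ₹1,434,600 − ₹0 = ₹1,434,600
  ₹1,434,600 × 13% = ₹186,498

₹186,498 > ₹79,750, so the alternative floor tax is the binding amount.

₹186,498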